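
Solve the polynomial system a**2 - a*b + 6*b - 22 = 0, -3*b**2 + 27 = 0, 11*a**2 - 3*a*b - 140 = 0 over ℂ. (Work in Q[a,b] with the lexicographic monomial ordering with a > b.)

Compute a lex Gröbner basis by Buchberger's algorithm.
f_1 = a**2 - a*b + 6*b - 22, LT = a**2.
f_2 = -3*b**2 + 27, LT = b**2.
f_3 = 11*a**2 - 3*a*b - 140, LT = a**2.

S(f_1,f_3): lcm = a**2. S = -8/11*a*b + 6*b - 102/11.
  reduce S modulo (f_1, f_2, f_3):
  remainder -8/11*a*b + 6*b - 102/11 ≠ 0; add h_4 = -8/11*a*b + 6*b - 102/11 to the basis.

S(f_1,h_4): lcm = a**2*b. S = -a*b**2 + 33/4*a*b - 51/4*a + 6*b**2 - 22*b.
  reduce S modulo (f_1, f_2, f_3, h_4):
  remainder -87/4*a + 737/16*b - 819/16 ≠ 0; add h_5 = -87/4*a + 737/16*b - 819/16 to the basis.

S(f_2,h_4): lcm = a*b**2. S = -9*a + 33/4*b**2 - 51/4*b.
  reduce S modulo (f_1, f_2, f_3, h_4, h_5):
  remainder -1845/58*b + 5535/58 ≠ 0; add h_6 = -1845/58*b + 5535/58 to the basis.

The other S-polynomials (S(f_1,f_2), S(f_2,f_3), S(f_3,h_4), S(f_1,h_5), S(f_2,h_5), S(f_3,h_5), S(h_4,h_5), S(f_1,h_6), S(f_2,h_6), S(f_3,h_6), S(h_4,h_6), S(h_5,h_6)) all reduce to 0 modulo the current basis, so we have a Gröbner basis.
Inter-reduce: drop elements whose leading term is divisible by another's, tail-reduce, and make monic.
Reduced Gröbner basis: {a - 4, b - 3}.

A lex Gröbner basis eliminates variables successively. Here b - 3 depends only on b, with roots {3}; lifting each root through the earlier basis elements recovers the full solutions.
  b = 3: the earlier basis element becomes a - 4 = 0, giving a = 4 — point (4, 3).

{(4, 3)}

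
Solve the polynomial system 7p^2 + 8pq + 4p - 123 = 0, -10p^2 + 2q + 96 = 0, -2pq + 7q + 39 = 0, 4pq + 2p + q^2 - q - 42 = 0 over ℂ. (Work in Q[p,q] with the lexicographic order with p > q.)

Compute a lex Gröbner basis by Buchberger's algorithm.
f_1 = 7p^2 + 8pq + 4p - 123, LT = p^2.
f_2 = -10p^2 + 2q + 96, LT = p^2.
f_3 = -2pq + 7q + 39, LT = pq.
f_4 = 4pq + 2p + q^2 - q - 42, LT = pq.

S(f_1,f_2): lcm = p^2. S = 8/7pq + 4/7p + 1/5q - 279/35.
  leading term pq: subtract (-4/7)·f_3 from 8/7pq + 4/7p + 1/5q - 279/35 → 4/7p + 21/5q + 501/35
  leading term p: no divisor's leading term divides it; move 4/7p to the remainder.
  leading term q: no divisor's leading term divides it; move 21/5q to the remainder.
  leading term 1: no divisor's leading term divides it; move 501/35 to the remainder.
  remainder 4/7p + 21/5q + 501/35 ≠ 0; add h_5 = 4/7p + 21/5q + 501/35 to the basis.

S(f_1,f_3): lcm = p^2q. S = 8/7pq^2 + 57/14pq + 39/2p - 123/7q.
  leading term pq^2: subtract (-4/7q)·f_3 from 8/7pq^2 + 57/14pq + 39/2p - 123/7q → 57/14pq + 39/2p + 4q^2 + 33/7q
  leading term pq: subtract (-57/28)·f_3 from 57/14pq + 39/2p + 4q^2 + 33/7q → 39/2p + 4q^2 + 531/28q + 2223/28
  leading term p: subtract (273/8)·h_5 from 39/2p + 4q^2 + 531/28q + 2223/28 → 4q^2 - 34821/280q - 114543/280
  leading term q^2: no divisor's leading term divides it; move 4q^2 to the remainder.
  leading term q: no divisor's leading term divides it; move -34821/280q to the remainder.
  leading term 1: no divisor's leading term divides it; move -114543/280 to the remainder.
  remainder 4q^2 - 34821/280q - 114543/280 ≠ 0; add h_6 = 4q^2 - 34821/280q - 114543/280 to the basis.

S(f_1,f_4): lcm = p^2q. S = -1/2p^2 + 25/28pq^2 + 23/28pq + 21/2p - 123/7q.
  leading term p^2: subtract (-1/14)·f_1 from -1/2p^2 + 25/28pq^2 + 23/28pq + 21/2p - 123/7q → 25/28pq^2 + 39/28pq + 151/14p - 123/7q - 123/14
  leading term pq^2: subtract (-25/56q)·f_3 from 25/28pq^2 + 39/28pq + 151/14p - 123/7q - 123/14 → 39/28pq + 151/14p + 25/8q^2 - 9/56q - 123/14
  leading term pq: subtract (-39/56)·f_3 from 39/28pq + 151/14p + 25/8q^2 - 9/56q - 123/14 → 151/14p + 25/8q^2 + 33/7q + 147/8
  leading term p: subtract (151/8)·h_5 from 151/14p + 25/8q^2 + 33/7q + 147/8 → 25/8q^2 - 20877/280q - 35253/140
  leading term q^2: subtract (25/32)·h_6 from 25/8q^2 - 20877/280q - 35253/140 → 28923/1280q + 86769/1280
  leading term q: no divisor's leading term divides it; move 28923/1280q to the remainder.
  leading term 1: no divisor's leading term divides it; move 86769/1280 to the remainder.
  remainder 28923/1280q + 86769/1280 ≠ 0; add h_7 = 28923/1280q + 86769/1280 to the basis.

The other S-polynomials (S(f_2,f_3), S(f_2,f_4), S(f_3,f_4), S(f_1,h_5), S(f_2,h_5), S(f_3,h_5), S(f_4,h_5), S(f_1,h_6), S(f_2,h_6), S(f_3,h_6), S(f_4,h_6), S(h_5,h_6), S(f_1,h_7), S(f_2,h_7), S(f_3,h_7), S(f_4,h_7), S(h_5,h_7), S(h_6,h_7)) all reduce to 0 modulo the current basis, so we have a Gröbner basis.
Inter-reduce: drop elements whose leading term is divisible by another's, tail-reduce, and make monic.
Reduced Gröbner basis: {p + 3, q + 3}.

A lex Gröbner basis eliminates variables successively. Here q + 3 depends only on q, with roots {-3}; lifting each root through the earlier basis elements recovers the full solutions.
  q = -3: the earlier basis element becomes p + 3 = 0, giving p = -3 — point (-3, -3).
This is the nonlinear analogue of row-reducing a linear system.

{(-3, -3)}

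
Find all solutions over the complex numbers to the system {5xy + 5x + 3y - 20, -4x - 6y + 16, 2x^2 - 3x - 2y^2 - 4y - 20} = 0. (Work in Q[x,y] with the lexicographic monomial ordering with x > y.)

Compute a lex Gröbner basis by Buchberger's algorithm.
f_1 = 5xy + 5x + 3y - 20, LT = xy.
f_2 = -4x - 6y + 16, LT = x.
f_3 = 2x^2 - 3x - 2y^2 - 4y - 20, LT = x^2.

S(f_1,f_2): lcm = xy. S = x - 3/2y^2 + 23/5y - 4.
  reduce S modulo (f_1, f_2, f_3):
  remainder -3/2y^2 + 31/10y ≠ 0; add h_4 = -3/2y^2 + 31/10y to the basis.

S(f_1,f_3): lcm = x^2y. S = x^2 + 21/10xy - 4x + y^3 + 2y^2 + 10y.
  reduce S modulo (f_1, f_2, f_3, h_4):
  remainder 341/18y ≠ 0; add h_5 = 341/18y to the basis.

The other S-polynomials (S(f_2,f_3), S(f_1,h_4), S(f_2,h_4), S(f_3,h_4), S(f_1,h_5), S(f_2,h_5), S(f_3,h_5), S(h_4,h_5)) all reduce to 0 modulo the current basis, so we have a Gröbner basis.
Inter-reduce: drop elements whose leading term is divisible by another's, tail-reduce, and make monic.
Reduced Gröbner basis: {x - 4, y}.

Elimination: the polynomial y lies in the elimination ideal for y, so y ∈ {0}. For each such y, the remaining basis elements (now univariate) give the rest of the solution.
  y = 0: the earlier basis element becomes x - 4 = 0, giving x = 4 — point (4, 0).
A lex Gröbner basis triangularizes the system, enabling back-substitution.

{(4, 0)}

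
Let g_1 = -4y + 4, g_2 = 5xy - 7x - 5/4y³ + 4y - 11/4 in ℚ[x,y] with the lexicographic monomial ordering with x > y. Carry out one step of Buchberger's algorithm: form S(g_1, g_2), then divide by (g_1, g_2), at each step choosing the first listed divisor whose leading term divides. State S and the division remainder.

S(g_1, g_2) = ⅖x + ¼y³ - ⅘y + 11/20; remainder on division = ⅖x.

lcm(LM(g_1), LM(g_2)) = xy.
S = (lcm/LT(g_1))·g_1 − (lcm/LT(g_2))·g_2 = ⅖x + ¼y³ - ⅘y + 11/20.
Reduce S modulo (g_1, g_2) in that order:
  leading term x: no divisor's leading term divides it; move ⅖x to the remainder.
  leading term y³: subtract (-1/16y²)·g_1 from ¼y³ - ⅘y + 11/20 → ¼y² - ⅘y + 11/20
  leading term y²: subtract (-1/16y)·g_1 from ¼y² - ⅘y + 11/20 → -11/20y + 11/20
  leading term y: subtract (11/80)·g_1 from -11/20y + 11/20 → 0
The remainder ⅖x is nonzero, so it would be added as the next basis element.
This is the inner loop of Buchberger's algorithm — each nonzero remainder becomes a new basis element.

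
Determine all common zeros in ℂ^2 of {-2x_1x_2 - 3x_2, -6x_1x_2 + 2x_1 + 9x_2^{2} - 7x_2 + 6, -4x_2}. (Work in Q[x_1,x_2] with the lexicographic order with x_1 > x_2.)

Compute a lex Gröbner basis by Buchberger's algorithm.
f_1 = -2x_1x_2 - 3x_2, LT = x_1x_2.
f_2 = -6x_1x_2 + 2x_1 + 9x_2^{2} - 7x_2 + 6, LT = x_1x_2.
f_3 = -4x_2, LT = x_2.

S(f_1,f_2): lcm = x_1x_2. S = \tfrac{1}{3}x_1 + \tfrac{3}{2}x_2^{2} + \tfrac{1}{3}x_2 + 1.
  leading term x_1: no divisor's leading term divides it; move \tfrac{1}{3}x_1 to the remainder.
  leading term x_2^{2}: subtract (-\tfrac{3}{8}x_2)·f_3 from \tfrac{3}{2}x_2^{2} + \tfrac{1}{3}x_2 + 1 → \tfrac{1}{3}x_2 + 1
  leading term x_2: subtract (-\tfrac{1}{12})·f_3 from \tfrac{1}{3}x_2 + 1 → 1
  leading term 1: no divisor's leading term divides it; move 1 to the remainder.
  remainder \tfrac{1}{3}x_1 + 1 ≠ 0; add h_4 = \tfrac{1}{3}x_1 + 1 to the basis.

S(f_1,f_3): lcm = x_1x_2. S = \tfrac{3}{2}x_2.
  leading term x_2: subtract (-\tfrac{3}{8})·f_3 from \tfrac{3}{2}x_2 → 0
  remainder 0.

S(f_2,f_3): lcm = x_1x_2. S = -\tfrac{1}{3}x_1 - \tfrac{3}{2}x_2^{2} + \tfrac{7}{6}x_2 - 1.
  leading term x_1: subtract (-1)·h_4 from -\tfrac{1}{3}x_1 - \tfrac{3}{2}x_2^{2} + \tfrac{7}{6}x_2 - 1 → -\tfrac{3}{2}x_2^{2} + \tfrac{7}{6}x_2
  leading term x_2^{2}: subtract (\tfrac{3}{8}x_2)·f_3 from -\tfrac{3}{2}x_2^{2} + \tfrac{7}{6}x_2 → \tfrac{7}{6}x_2
  leading term x_2: subtract (-\tfrac{7}{24})·f_3 from \tfrac{7}{6}x_2 → 0
  remainder 0.

S(f_1,h_4): lcm = x_1x_2. S = -\tfrac{3}{2}x_2.
  leading term x_2: subtract (\tfrac{3}{8})·f_3 from -\tfrac{3}{2}x_2 → 0
  remainder 0.

S(f_2,h_4): lcm = x_1x_2. S = -\tfrac{1}{3}x_1 - \tfrac{3}{2}x_2^{2} - \tfrac{11}{6}x_2 - 1.
  leading term x_1: subtract (-1)·h_4 from -\tfrac{1}{3}x_1 - \tfrac{3}{2}x_2^{2} - \tfrac{11}{6}x_2 - 1 → -\tfrac{3}{2}x_2^{2} - \tfrac{11}{6}x_2
  leading term x_2^{2}: subtract (\tfrac{3}{8}x_2)·f_3 from -\tfrac{3}{2}x_2^{2} - \tfrac{11}{6}x_2 → -\tfrac{11}{6}x_2
  leading term x_2: subtract (\tfrac{11}{24})·f_3 from -\tfrac{11}{6}x_2 → 0
  remainder 0.

S(f_3,h_4): leading monomials are coprime, so the S-polynomial reduces to 0 (Buchberger's first criterion).
Every S-polynomial of the final basis reduces to 0, so we have a Gröbner basis.
Inter-reduce: drop elements whose leading term is divisible by another's, tail-reduce, and make monic.
Reduced Gröbner basis: {x_1 + 3, x_2}.

The lex basis is triangular: the last element involves only x_2. Solving x_2 = 0 gives x_2 ∈ {0}; substituting each value into the earlier elements determines the remaining variables.
  x_2 = 0: the earlier basis element becomes x_1 + 3 = 0, giving x_1 = -3 — point (-3, 0).
Substituting each solution back into the original system confirms all equations vanish.

{(-3, 0)}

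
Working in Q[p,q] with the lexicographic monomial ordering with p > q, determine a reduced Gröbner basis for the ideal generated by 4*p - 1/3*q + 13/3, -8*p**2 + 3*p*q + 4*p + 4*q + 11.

f_1 = 4*p - 1/3*q + 13/3, LT = p.
f_2 = -8*p**2 + 3*p*q + 4*p + 4*q + 11, LT = p**2.

S(f_1,f_2): lcm = p**2. S = 7/24*p*q + 19/12*p + 1/2*q + 11/8.
  reduce S modulo (f_1, f_2):
  remainder 7/288*q**2 + 91/288*q - 49/144 ≠ 0; add g_3 = 7/288*q**2 + 91/288*q - 49/144 to the basis.

The other S-polynomials (S(f_1,g_3), S(f_2,g_3)) all reduce to 0 modulo the current basis, so we have a Gröbner basis.
Inter-reduce: drop elements whose leading term is divisible by another's, tail-reduce, and make monic.

G = {p - 1/12*q + 13/12, q**2 + 13*q - 14}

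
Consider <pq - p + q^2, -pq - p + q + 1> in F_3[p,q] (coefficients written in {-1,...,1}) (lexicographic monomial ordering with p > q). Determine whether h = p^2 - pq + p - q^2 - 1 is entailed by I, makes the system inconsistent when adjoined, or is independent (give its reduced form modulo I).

First compute the reduced Gröbner basis of I by Buchberger's algorithm.
f_1 = pq - p + q^2, LT = pq.
f_2 = -pq - p + q + 1, LT = pq.

S(f_1,f_2): lcm = pq. S = p + q^2 + q + 1.
  leading term p: no divisor's leading term divides it; move p to the remainder.
  leading term q^2: no divisor's leading term divides it; move q^2 to the remainder.
  leading term q: no divisor's leading term divides it; move q to the remainder.
  leading term 1: no divisor's leading term divides it; move 1 to the remainder.
  remainder p + q^2 + q + 1 ≠ 0; add k_3 = p + q^2 + q + 1 to the basis.

S(f_1,k_3): lcm = pq. S = -p - q^3 - q.
  leading term p: subtract (-1)·k_3 from -p - q^3 - q → -q^3 + q^2 + 1
  leading term q^3: no divisor's leading term divides it; move -q^3 to the remainder.
  leading term q^2: no divisor's leading term divides it; move q^2 to the remainder.
  leading term 1: no divisor's leading term divides it; move 1 to the remainder.
  remainder -q^3 + q^2 + 1 ≠ 0; add k_4 = -q^3 + q^2 + 1 to the basis.

S(f_2,k_3): lcm = pq. S = p - q^3 - q^2 + q - 1.
  leading term p: subtract (1)·k_3 from p - q^3 - q^2 + q - 1 → -q^3 + q^2 + 1
  leading term q^3: subtract (1)·k_4 from -q^3 + q^2 + 1 → 0
  remainder 0.

S(f_1,k_4): lcm = pq^3. S = p + q^4.
  leading term p: subtract (1)·k_3 from p + q^4 → q^4 - q^2 - q - 1
  leading term q^4: subtract (-q)·k_4 from q^4 - q^2 - q - 1 → q^3 - q^2 - 1
  leading term q^3: subtract (-1)·k_4 from q^3 - q^2 - 1 → 0
  remainder 0.

S(f_2,k_4): lcm = pq^3. S = -pq^2 + p - q^3 - q^2.
  leading term pq^2: subtract (-q)·f_1 from -pq^2 + p - q^3 - q^2 → -pq + p - q^2
  leading term pq: subtract (-1)·f_1 from -pq + p - q^2 → 0
  remainder 0.

S(k_3,k_4): leading monomials are coprime, so the S-polynomial reduces to 0 (Buchberger's first criterion).
Every S-polynomial of the final basis reduces to 0, so we have a Gröbner basis.
Inter-reduce: drop elements whose leading term is divisible by another's, tail-reduce, and make monic.
Reduced Gröbner basis: {p + q^2 + q + 1, q^3 - q^2 - 1}.
Label its elements g_1 = p + q^2 + q + 1, g_2 = q^3 - q^2 - 1.

Reduce h = p^2 - pq + p - q^2 - 1 modulo G:
  leading term p^2: subtract (p)·g_1 from p^2 - pq + p - q^2 - 1 → -pq^2 + pq - q^2 - 1
  leading term pq^2: subtract (-q^2)·g_1 from -pq^2 + pq - q^2 - 1 → pq + q^4 + q^3 - 1
  leading term pq: subtract (q)·g_1 from pq + q^4 + q^3 - 1 → q^4 - q^2 - q - 1
  leading term q^4: subtract (q)·g_2 from q^4 - q^2 - q - 1 → q^3 - q^2 - 1
  leading term q^3: subtract (1)·g_2 from q^3 - q^2 - 1 → 0
  normal form = 0.
Since the normal form is 0, h ∈ I.

The remainder on division by a Gröbner basis is unique — it is the normal form.

p^2 - pq + p - q^2 - 1 lies in I (it reduces to 0).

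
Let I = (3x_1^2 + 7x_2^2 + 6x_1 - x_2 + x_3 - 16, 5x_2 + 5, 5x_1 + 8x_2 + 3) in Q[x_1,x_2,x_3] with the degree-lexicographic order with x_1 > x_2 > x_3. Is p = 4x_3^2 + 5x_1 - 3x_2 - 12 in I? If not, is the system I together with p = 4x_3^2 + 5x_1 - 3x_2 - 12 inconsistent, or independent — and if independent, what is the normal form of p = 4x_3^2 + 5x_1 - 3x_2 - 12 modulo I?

4x_3^2 + 5x_1 - 3x_2 - 12 lies in I (it reduces to 0).

First compute the reduced Gröbner basis of I by Buchberger's algorithm.
f_1 = 3x_1^2 + 7x_2^2 + 6x_1 - x_2 + x_3 - 16, LT = x_1^2.
f_2 = 5x_2 + 5, LT = x_2.
f_3 = 5x_1 + 8x_2 + 3, LT = x_1.

S(f_1,f_2): leading monomials are coprime, so the S-polynomial reduces to 0 (Buchberger's first criterion).
S(f_1,f_3): lcm = x_1^2. S = -8/5x_1x_2 + 7/3x_2^2 + 7/5x_1 - 1/3x_2 + 1/3x_3 - 16/3.
  leading term x_1x_2: subtract (-8/25x_1)·f_2 from -8/5x_1x_2 + 7/3x_2^2 + 7/5x_1 - 1/3x_2 + 1/3x_3 - 16/3 → 7/3x_2^2 + 3x_1 - 1/3x_2 + 1/3x_3 - 16/3
  leading term x_2^2: subtract (7/15x_2)·f_2 from 7/3x_2^2 + 3x_1 - 1/3x_2 + 1/3x_3 - 16/3 → 3x_1 - 8/3x_2 + 1/3x_3 - 16/3
  leading term x_1: subtract (3/5)·f_3 from 3x_1 - 8/3x_2 + 1/3x_3 - 16/3 → -112/15x_2 + 1/3x_3 - 107/15
  leading term x_2: subtract (-112/75)·f_2 from -112/15x_2 + 1/3x_3 - 107/15 → 1/3x_3 + 1/3
  leading term x_3: no divisor's leading term divides it; move 1/3x_3 to the remainder.
  leading term 1: no divisor's leading term divides it; move 1/3 to the remainder.
  remainder 1/3x_3 + 1/3 ≠ 0; add h_4 = 1/3x_3 + 1/3 to the basis.

S(f_2,f_3): leading monomials are coprime, so the S-polynomial reduces to 0 (Buchberger's first criterion).
S(f_1,h_4): leading monomials are coprime, so the S-polynomial reduces to 0 (Buchberger's first criterion).
S(f_2,h_4): leading monomials are coprime, so the S-polynomial reduces to 0 (Buchberger's first criterion).
S(f_3,h_4): leading monomials are coprime, so the S-polynomial reduces to 0 (Buchberger's first criterion).
Every S-polynomial of the final basis reduces to 0, so we have a Gröbner basis.
Inter-reduce: drop elements whose leading term is divisible by another's, tail-reduce, and make monic.
Reduced Gröbner basis: {x_1 - 1, x_2 + 1, x_3 + 1}.
Label its elements g_1 = x_1 - 1, g_2 = x_2 + 1, g_3 = x_3 + 1.

Reduce p = 4x_3^2 + 5x_1 - 3x_2 - 12 modulo G:
  leading term x_3^2: subtract (4x_3)·g_3 from 4x_3^2 + 5x_1 - 3x_2 - 12 → 5x_1 - 3x_2 - 4x_3 - 12
  leading term x_1: subtract (5)·g_1 from 5x_1 - 3x_2 - 4x_3 - 12 → -3x_2 - 4x_3 - 7
  leading term x_2: subtract (-3)·g_2 from -3x_2 - 4x_3 - 7 → -4x_3 - 4
  leading term x_3: subtract (-4)·g_3 from -4x_3 - 4 → 0
  normal form = 0.
Since the normal form is 0, p ∈ I.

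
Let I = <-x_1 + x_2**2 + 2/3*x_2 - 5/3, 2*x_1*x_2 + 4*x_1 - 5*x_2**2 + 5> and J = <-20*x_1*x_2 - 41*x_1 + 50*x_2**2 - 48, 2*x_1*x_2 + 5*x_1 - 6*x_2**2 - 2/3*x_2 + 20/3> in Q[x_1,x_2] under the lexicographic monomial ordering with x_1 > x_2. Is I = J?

Since reduced Gröbner bases are canonical representatives of ideals under a given ordering, it suffices to compute and compare them.
Buchberger on the first generating set:
f_1 = -x_1 + x_2**2 + 2/3*x_2 - 5/3, LT = x_1.
f_2 = 2*x_1*x_2 + 4*x_1 - 5*x_2**2 + 5, LT = x_1*x_2.

S(f_1,f_2): lcm = x_1*x_2. S = -2*x_1 - x_2**3 + 11/6*x_2**2 + 5/3*x_2 - 5/2.
  reduce S modulo (f_1, f_2):
  remainder -x_2**3 - 1/6*x_2**2 + 1/3*x_2 + 5/6 ≠ 0; add g_3 = -x_2**3 - 1/6*x_2**2 + 1/3*x_2 + 5/6 to the basis.

The other S-polynomials (S(f_1,g_3), S(f_2,g_3)) all reduce to 0 modulo the current basis, so we have a Gröbner basis.
Inter-reduce: drop elements whose leading term is divisible by another's, tail-reduce, and make monic.
Reduced Gröbner basis: {x_1 - x_2**2 - 2/3*x_2 + 5/3, x_2**3 + 1/6*x_2**2 - 1/3*x_2 - 5/6}.

Buchberger on the second generating set:
h_1 = -20*x_1*x_2 - 41*x_1 + 50*x_2**2 - 48, LT = x_1*x_2.
h_2 = 2*x_1*x_2 + 5*x_1 - 6*x_2**2 - 2/3*x_2 + 20/3, LT = x_1*x_2.

S(h_1,h_2): lcm = x_1*x_2. S = -9/20*x_1 + 1/2*x_2**2 + 1/3*x_2 - 14/15.
  reduce S modulo (h_1, h_2):
  remainder -9/20*x_1 + 1/2*x_2**2 + 1/3*x_2 - 14/15 ≠ 0; add k_3 = -9/20*x_1 + 1/2*x_2**2 + 1/3*x_2 - 14/15 to the basis.

S(h_1,k_3): lcm = x_1*x_2. S = 41/20*x_1 + 10/9*x_2**3 - 95/54*x_2**2 - 56/27*x_2 + 12/5.
  reduce S modulo (h_1, h_2, k_3):
  remainder 10/9*x_2**3 + 14/27*x_2**2 - 5/9*x_2 - 50/27 ≠ 0; add k_4 = 10/9*x_2**3 + 14/27*x_2**2 - 5/9*x_2 - 50/27 to the basis.

The other S-polynomials (S(h_2,k_3), S(h_1,k_4), S(h_2,k_4), S(k_3,k_4)) all reduce to 0 modulo the current basis, so we have a Gröbner basis.
Inter-reduce: drop elements whose leading term is divisible by another's, tail-reduce, and make monic.
Reduced Gröbner basis: {x_1 - 10/9*x_2**2 - 20/27*x_2 + 56/27, x_2**3 + 7/15*x_2**2 - 1/2*x_2 - 5/3}.

The bases are distinct; the ideals are different.

No, the ideals differ.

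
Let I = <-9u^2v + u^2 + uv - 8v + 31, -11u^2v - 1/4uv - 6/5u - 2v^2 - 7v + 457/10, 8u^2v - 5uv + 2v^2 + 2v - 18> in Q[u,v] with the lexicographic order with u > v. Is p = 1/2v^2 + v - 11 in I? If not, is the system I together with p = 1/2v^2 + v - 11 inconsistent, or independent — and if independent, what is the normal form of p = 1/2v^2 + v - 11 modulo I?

First compute the reduced Gröbner basis of I by Buchberger's algorithm.
f_1 = -9u^2v + u^2 + uv - 8v + 31, LT = u^2v.
f_2 = -11u^2v - 1/4uv - 6/5u - 2v^2 - 7v + 457/10, LT = u^2v.
f_3 = 8u^2v - 5uv + 2v^2 + 2v - 18, LT = u^2v.

S(f_1,f_2): lcm = u^2v. S = -1/9u^2 - 53/396uv - 6/55u - 2/11v^2 + 25/99v + 703/990.
  reduce S modulo (f_1, f_2, f_3):
  remainder -1/9u^2 - 53/396uv - 6/55u - 2/11v^2 + 25/99v + 703/990 ≠ 0; add h_4 = -1/9u^2 - 53/396uv - 6/55u - 2/11v^2 + 25/99v + 703/990 to the basis.

S(f_1,f_3): lcm = u^2v. S = -1/9u^2 + 37/72uv - 1/4v^2 + 23/36v - 43/36.
  reduce S modulo (f_1, f_2, f_3, h_4):
  remainder 57/88uv + 6/55u - 3/44v^2 + 17/44v - 419/220 ≠ 0; add h_5 = 57/88uv + 6/55u - 3/44v^2 + 17/44v - 419/220 to the basis.

S(f_1,h_4): lcm = u^2v. S = -1/9u^2 - 53/44uv^2 - 541/495uv - 18/11v^3 + 25/11v^2 + 7207/990v - 31/9.
  reduce S modulo (f_1, f_2, f_3, h_4, h_5):
  remainder 2134/9025u - 67/38v^3 + 16751/5415v^2 + 14211/3610v - 172687/27075 ≠ 0; add h_6 = 2134/9025u - 67/38v^3 + 16751/5415v^2 + 14211/3610v - 172687/27075 to the basis.

S(f_1,h_5): lcm = u^2v. S = -239/855u^2 + 2/19uv^2 - 121/171uv + 838/285u + 8/9v - 31/9.
  reduce S modulo (f_1, f_2, f_3, h_4, h_5, h_6):
  remainder 7121/291v^3 - 7059529/165870v^2 - 8926421/165870v + 6809599/82935 ≠ 0; add h_7 = 7121/291v^3 - 7059529/165870v^2 - 8926421/165870v + 6809599/82935 to the basis.

S(f_1,h_6): lcm = u^2v. S = -1/9u^2 + 31825/4268uv^4 - 83755/6402uv^3 - 71055/4268uv^2 + 515927/19206uv + 8/9v - 31/9.
  reduce S modulo (f_1, f_2, f_3, h_4, h_5, h_6, h_7):
  remainder -7120018705129876594903/2325577686166243725040v^2 + 451626946703532270109/57658950896683728720v - 11926748320348145113771/3488366529249365587560 ≠ 0; add h_8 = -7120018705129876594903/2325577686166243725040v^2 + 451626946703532270109/57658950896683728720v - 11926748320348145113771/3488366529249365587560 to the basis.

S(h_4,h_6): lcm = u^2. S = 31825/4268uv^3 - 83755/6402uv^2 - 32957/2134uv + 894863/32010u + 18/11v^2 - 25/11v - 703/110.
  reduce S modulo (f_1, f_2, f_3, h_4, h_5, h_6, h_7, h_8):
  remainder -2875606089046708049201275/939842469077143710527196v + 2875606089046708049201275/469921234538571855263598 ≠ 0; add h_9 = -2875606089046708049201275/939842469077143710527196v + 2875606089046708049201275/469921234538571855263598 to the basis.

The other S-polynomials (S(f_2,f_3), S(f_2,h_4), S(f_3,h_4), S(f_2,h_5), S(f_3,h_5), S(h_4,h_5), S(f_2,h_6), S(f_3,h_6), S(h_5,h_6), S(f_1,h_7), S(f_2,h_7), S(f_3,h_7), S(h_4,h_7), S(h_5,h_7), S(h_6,h_7), S(f_1,h_8), S(f_2,h_8), S(f_3,h_8), S(h_4,h_8), S(h_5,h_8), S(h_6,h_8), S(h_7,h_8), S(f_1,h_9), S(f_2,h_9), S(f_3,h_9), S(h_4,h_9), S(h_5,h_9), S(h_6,h_9), S(h_7,h_9), S(h_8,h_9)) all reduce to 0 modulo the current basis, so we have a Gröbner basis.
Inter-reduce: drop elements whose leading term is divisible by another's, tail-reduce, and make monic.
Reduced Gröbner basis: {u - 1, v - 2}.
Label its elements g_1 = u - 1, g_2 = v - 2.

Reduce p = 1/2v^2 + v - 11 modulo G:
  leading term v^2: subtract (1/2v)·g_2 from 1/2v^2 + v - 11 → 2v - 11
  leading term v: subtract (2)·g_2 from 2v - 11 → -7
  leading term 1: no divisor's leading term divides it; move -7 to the remainder.
  normal form = -7.
The normal form is nonzero, so p ∉ I. Since p minus its normal form lies in I, I + (p) = I + (r) where r = -7; decide whether this ideal is the whole ring.
Here r = -7 is a nonzero constant, hence a unit: 1 ∈ I + (p), the Gröbner basis of I + (p) is {1}, and the enlarged system has no common solution — adjoining p is inconsistent.

Adjoining 1/2v^2 + v - 11 makes the ideal the whole ring: the system is inconsistent.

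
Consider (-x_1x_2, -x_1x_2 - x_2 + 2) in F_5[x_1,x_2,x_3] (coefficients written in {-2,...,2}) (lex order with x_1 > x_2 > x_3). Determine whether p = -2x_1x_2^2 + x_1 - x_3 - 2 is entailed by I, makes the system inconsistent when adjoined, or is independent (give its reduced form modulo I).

-2x_1x_2^2 + x_1 - x_3 - 2 is independent of I; its normal form modulo I is -x_3 - 2.

First compute the reduced Gröbner basis of I by Buchberger's algorithm.
f_1 = -x_1x_2, LT = x_1x_2.
f_2 = -x_1x_2 - x_2 + 2, LT = x_1x_2.

S(f_1,f_2): lcm = x_1x_2. S = -x_2 + 2.
  leading term x_2: no divisor's leading term divides it; move -x_2 to the remainder.
  leading term 1: no divisor's leading term divides it; move 2 to the remainder.
  remainder -x_2 + 2 ≠ 0; add h_3 = -x_2 + 2 to the basis.

S(f_1,h_3): lcm = x_1x_2. S = 2x_1.
  leading term x_1: no divisor's leading term divides it; move 2x_1 to the remainder.
  remainder 2x_1 ≠ 0; add h_4 = 2x_1 to the basis.

The other S-polynomials (S(f_2,h_3), S(f_1,h_4), S(f_2,h_4), S(h_3,h_4)) all reduce to 0 modulo the current basis, so we have a Gröbner basis.
Inter-reduce: drop elements whose leading term is divisible by another's, tail-reduce, and make monic.
Reduced Gröbner basis: {x_1, x_2 - 2}.
Label its elements g_1 = x_1, g_2 = x_2 - 2.

Reduce p = -2x_1x_2^2 + x_1 - x_3 - 2 modulo G:
  leading term x_1x_2^2: subtract (-2x_2^2)·g_1 from -2x_1x_2^2 + x_1 - x_3 - 2 → x_1 - x_3 - 2
  leading term x_1: subtract (1)·g_1 from x_1 - x_3 - 2 → -x_3 - 2
  leading term x_3: no divisor's leading term divides it; move -x_3 to the remainder.
  leading term 1: no divisor's leading term divides it; move -2 to the remainder.
  normal form = -x_3 - 2.
The normal form is nonzero, so p ∉ I. Since p minus its normal form lies in I, I + (p) = I + (r) where r = -x_3 - 2; decide whether this ideal is the whole ring.
Run Buchberger on G together with r (pairs among the g_i already reduce to 0 since G is a Gröbner basis):
g_1 = x_1, LT = x_1.
g_2 = x_2 - 2, LT = x_2.
r = -x_3 - 2, LT = x_3.

The S-polynomials (S(g_1,g_2), S(g_1,r), S(g_2,r)) all reduce to 0 modulo the current basis, so we have a Gröbner basis.
Inter-reduce: drop elements whose leading term is divisible by another's, tail-reduce, and make monic.
Reduced Gröbner basis: {x_1, x_2 - 2, x_3 + 2}.
The reduced Gröbner basis of I + (p) is {x_1, x_2 - 2, x_3 + 2} ≠ {1}, a proper ideal, so the enlarged system stays consistent: p is independent of I, with normal form -x_3 - 2.

Ideal membership is decidable via reduction modulo a Gröbner basis.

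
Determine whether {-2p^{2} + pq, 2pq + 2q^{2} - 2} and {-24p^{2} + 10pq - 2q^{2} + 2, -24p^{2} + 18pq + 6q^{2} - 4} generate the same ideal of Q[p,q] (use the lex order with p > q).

No, the ideals differ.

Since reduced Gröbner bases are canonical representatives of ideals under a given ordering, it suffices to compute and compare them.
Buchberger on the first generating set:
f_1 = -2p^{2} + pq, LT = p^{2}.
f_2 = 2pq + 2q^{2} - 2, LT = pq.

S(f_1,f_2): lcm = p^{2}q. S = -\tfrac{3}{2}pq^{2} + p.
  leading term pq^{2}: subtract (-\tfrac{3}{4}q)·f_2 from -\tfrac{3}{2}pq^{2} + p → p + \tfrac{3}{2}q^{3} - \tfrac{3}{2}q
  leading term p: no divisor's leading term divides it; move p to the remainder.
  leading term q^{3}: no divisor's leading term divides it; move \tfrac{3}{2}q^{3} to the remainder.
  leading term q: no divisor's leading term divides it; move -\tfrac{3}{2}q to the remainder.
  remainder p + \tfrac{3}{2}q^{3} - \tfrac{3}{2}q ≠ 0; add g_3 = p + \tfrac{3}{2}q^{3} - \tfrac{3}{2}q to the basis.

S(f_1,g_3): lcm = p^{2}. S = -\tfrac{3}{2}pq^{3} + pq.
  leading term pq^{3}: subtract (-\tfrac{3}{4}q^{2})·f_2 from -\tfrac{3}{2}pq^{3} + pq → pq + \tfrac{3}{2}q^{4} - \tfrac{3}{2}q^{2}
  leading term pq: subtract (\tfrac{1}{2})·f_2 from pq + \tfrac{3}{2}q^{4} - \tfrac{3}{2}q^{2} → \tfrac{3}{2}q^{4} - \tfrac{5}{2}q^{2} + 1
  leading term q^{4}: no divisor's leading term divides it; move \tfrac{3}{2}q^{4} to the remainder.
  leading term q^{2}: no divisor's leading term divides it; move -\tfrac{5}{2}q^{2} to the remainder.
  leading term 1: no divisor's leading term divides it; move 1 to the remainder.
  remainder \tfrac{3}{2}q^{4} - \tfrac{5}{2}q^{2} + 1 ≠ 0; add g_4 = \tfrac{3}{2}q^{4} - \tfrac{5}{2}q^{2} + 1 to the basis.

The other S-polynomials (S(f_2,g_3), S(f_1,g_4), S(f_2,g_4), S(g_3,g_4)) all reduce to 0 modulo the current basis, so we have a Gröbner basis.
Inter-reduce: drop elements whose leading term is divisible by another's, tail-reduce, and make monic.
Reduced Gröbner basis: {p + \tfrac{3}{2}q^{3} - \tfrac{3}{2}q, q^{4} - \tfrac{5}{3}q^{2} + \tfrac{2}{3}}.

Buchberger on the second generating set:
h_1 = -24p^{2} + 10pq - 2q^{2} + 2, LT = p^{2}.
h_2 = -24p^{2} + 18pq + 6q^{2} - 4, LT = p^{2}.

S(h_1,h_2): lcm = p^{2}. S = \tfrac{1}{3}pq + \tfrac{1}{3}q^{2} - \tfrac{1}{4}.
  leading term pq: no divisor's leading term divides it; move \tfrac{1}{3}pq to the remainder.
  leading term q^{2}: no divisor's leading term divides it; move \tfrac{1}{3}q^{2} to the remainder.
  leading term 1: no divisor's leading term divides it; move -\tfrac{1}{4} to the remainder.
  remainder \tfrac{1}{3}pq + \tfrac{1}{3}q^{2} - \tfrac{1}{4} ≠ 0; add k_3 = \tfrac{1}{3}pq + \tfrac{1}{3}q^{2} - \tfrac{1}{4} to the basis.

S(h_1,k_3): lcm = p^{2}q. S = -\tfrac{17}{12}pq^{2} + \tfrac{3}{4}p + \tfrac{1}{12}q^{3} - \tfrac{1}{12}q.
  leading term pq^{2}: subtract (-\tfrac{17}{4}q)·k_3 from -\tfrac{17}{12}pq^{2} + \tfrac{3}{4}p + \tfrac{1}{12}q^{3} - \tfrac{1}{12}q → \tfrac{3}{4}p + \tfrac{3}{2}q^{3} - \tfrac{55}{48}q
  leading term p: no divisor's leading term divides it; move \tfrac{3}{4}p to the remainder.
  leading term q^{3}: no divisor's leading term divides it; move \tfrac{3}{2}q^{3} to the remainder.
  leading term q: no divisor's leading term divides it; move -\tfrac{55}{48}q to the remainder.
  remainder \tfrac{3}{4}p + \tfrac{3}{2}q^{3} - \tfrac{55}{48}q ≠ 0; add k_4 = \tfrac{3}{4}p + \tfrac{3}{2}q^{3} - \tfrac{55}{48}q to the basis.

S(h_1,k_4): lcm = p^{2}. S = -2pq^{3} + \tfrac{10}{9}pq + \tfrac{1}{12}q^{2} - \tfrac{1}{12}.
  leading term pq^{3}: subtract (-6q^{2})·k_3 from -2pq^{3} + \tfrac{10}{9}pq + \tfrac{1}{12}q^{2} - \tfrac{1}{12} → \tfrac{10}{9}pq + 2q^{4} - \tfrac{17}{12}q^{2} - \tfrac{1}{12}
  leading term pq: subtract (\tfrac{10}{3})·k_3 from \tfrac{10}{9}pq + 2q^{4} - \tfrac{17}{12}q^{2} - \tfrac{1}{12} → 2q^{4} - \tfrac{91}{36}q^{2} + \tfrac{3}{4}
  leading term q^{4}: no divisor's leading term divides it; move 2q^{4} to the remainder.
  leading term q^{2}: no divisor's leading term divides it; move -\tfrac{91}{36}q^{2} to the remainder.
  leading term 1: no divisor's leading term divides it; move \tfrac{3}{4} to the remainder.
  remainder 2q^{4} - \tfrac{91}{36}q^{2} + \tfrac{3}{4} ≠ 0; add k_5 = 2q^{4} - \tfrac{91}{36}q^{2} + \tfrac{3}{4} to the basis.

The other S-polynomials (S(h_2,k_3), S(h_2,k_4), S(k_3,k_4), S(h_1,k_5), S(h_2,k_5), S(k_3,k_5), S(k_4,k_5)) all reduce to 0 modulo the current basis, so we have a Gröbner basis.
Inter-reduce: drop elements whose leading term is divisible by another's, tail-reduce, and make monic.
Reduced Gröbner basis: {p + 2q^{3} - \tfrac{55}{36}q, q^{4} - \tfrac{91}{72}q^{2} + \tfrac{3}{8}}.

These differ, so the ideals are not equal.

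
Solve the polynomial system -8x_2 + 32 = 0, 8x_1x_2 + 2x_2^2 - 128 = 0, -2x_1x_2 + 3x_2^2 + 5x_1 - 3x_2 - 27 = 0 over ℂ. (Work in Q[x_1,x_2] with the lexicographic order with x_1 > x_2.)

Compute a lex Gröbner basis by Buchberger's algorithm.
f_1 = -8x_2 + 32, LT = x_2.
f_2 = 8x_1x_2 + 2x_2^2 - 128, LT = x_1x_2.
f_3 = -2x_1x_2 + 5x_1 + 3x_2^2 - 3x_2 - 27, LT = x_1x_2.

S(f_1,f_2): lcm = x_1x_2. S = -4x_1 - 1/4x_2^2 + 16.
  leading term x_1: no divisor's leading term divides it; move -4x_1 to the remainder.
  leading term x_2^2: subtract (1/32x_2)·f_1 from -1/4x_2^2 + 16 → -x_2 + 16
  leading term x_2: subtract (1/8)·f_1 from -x_2 + 16 → 12
  leading term 1: no divisor's leading term divides it; move 12 to the remainder.
  remainder -4x_1 + 12 ≠ 0; add h_4 = -4x_1 + 12 to the basis.

The other S-polynomials (S(f_1,f_3), S(f_2,f_3), S(f_1,h_4), S(f_2,h_4), S(f_3,h_4)) all reduce to 0 modulo the current basis, so we have a Gröbner basis.
Inter-reduce: drop elements whose leading term is divisible by another's, tail-reduce, and make monic.
Reduced Gröbner basis: {x_1 - 3, x_2 - 4}.

Since the basis is lex-ordered, x_2 - 4 is univariate in x_2. Its roots are {4}. Back-substituting each root into the other basis elements fixes the other coordinates.
  x_2 = 4: the earlier basis element becomes x_1 - 3 = 0, giving x_1 = 3 — point (3, 4).
Substituting each solution back into the original system confirms all equations vanish.

{(3, 4)}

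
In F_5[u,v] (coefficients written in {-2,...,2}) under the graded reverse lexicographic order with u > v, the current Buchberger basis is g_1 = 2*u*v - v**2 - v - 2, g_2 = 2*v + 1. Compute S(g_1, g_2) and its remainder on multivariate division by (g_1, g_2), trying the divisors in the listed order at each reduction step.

lcm(LM(g_1), LM(g_2)) = u*v.
S = (lcm/LT(g_1))·g_1 − (lcm/LT(g_2))·g_2 = 2*v**2 + 2*u + 2*v - 1.
Reduce S modulo (g_1, g_2) in that order:
  leading term v**2: subtract (v)·g_2 from 2*v**2 + 2*u + 2*v - 1 → 2*u + v - 1
  leading term u: no divisor's leading term divides it; move 2*u to the remainder.
  leading term v: subtract (-2)·g_2 from v - 1 → 1
  leading term 1: no divisor's leading term divides it; move 1 to the remainder.
The remainder 2*u + 1 is nonzero, so it would be added as the next basis element.

S(g_1, g_2) = 2*v**2 + 2*u + 2*v - 1; remainder on division = 2*u + 1.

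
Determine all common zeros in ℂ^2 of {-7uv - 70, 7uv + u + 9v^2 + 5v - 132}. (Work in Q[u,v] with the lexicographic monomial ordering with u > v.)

Compute a lex Gröbner basis by Buchberger's algorithm.
f_1 = -7uv - 70, LT = uv.
f_2 = 7uv + u + 9v^2 + 5v - 132, LT = uv.

S(f_1,f_2): lcm = uv. S = -1/7u - 9/7v^2 - 5/7v + 202/7.
  leading term u: no divisor's leading term divides it; move -1/7u to the remainder.
  leading term v^2: no divisor's leading term divides it; move -9/7v^2 to the remainder.
  leading term v: no divisor's leading term divides it; move -5/7v to the remainder.
  leading term 1: no divisor's leading term divides it; move 202/7 to the remainder.
  remainder -1/7u - 9/7v^2 - 5/7v + 202/7 ≠ 0; add h_3 = -1/7u - 9/7v^2 - 5/7v + 202/7 to the basis.

S(f_1,h_3): lcm = uv. S = -9v^3 - 5v^2 + 202v + 10.
  leading term v^3: no divisor's leading term divides it; move -9v^3 to the remainder.
  leading term v^2: no divisor's leading term divides it; move -5v^2 to the remainder.
  leading term v: no divisor's leading term divides it; move 202v to the remainder.
  leading term 1: no divisor's leading term divides it; move 10 to the remainder.
  remainder -9v^3 - 5v^2 + 202v + 10 ≠ 0; add h_4 = -9v^3 - 5v^2 + 202v + 10 to the basis.

The other S-polynomials (S(f_2,h_3), S(f_1,h_4), S(f_2,h_4), S(h_3,h_4)) all reduce to 0 modulo the current basis, so we have a Gröbner basis.
Inter-reduce: drop elements whose leading term is divisible by another's, tail-reduce, and make monic.
Reduced Gröbner basis: {u + 9v^2 + 5v - 202, v^3 + 5/9v^2 - 202/9v - 10/9}.

A lex Gröbner basis eliminates variables successively. Here v^3 + 5/9v^2 - 202/9v - 10/9 depends only on v, with roots {-5, 20/9 - sqrt(418)/9, 20/9 + sqrt(418)/9}; lifting each root through the earlier basis elements recovers the full solutions.
  v = -5: the earlier basis element becomes u - 2 = 0, giving u = 2 — point (2, -5).
  v = 20/9 - sqrt(418)/9: the earlier basis element becomes u - 5*sqrt(418) - 100 = 0, giving u = 100 + 5*sqrt(418) — point (100 + 5*sqrt(418), 20/9 - sqrt(418)/9).
  v = 20/9 + sqrt(418)/9: the earlier basis element becomes u - 100 + 5*sqrt(418) = 0, giving u = 100 - 5*sqrt(418) — point (100 - 5*sqrt(418), 20/9 + sqrt(418)/9).

{(2, -5), (100 + 5*sqrt(418), 20/9 - sqrt(418)/9), (100 - 5*sqrt(418), 20/9 + sqrt(418)/9)}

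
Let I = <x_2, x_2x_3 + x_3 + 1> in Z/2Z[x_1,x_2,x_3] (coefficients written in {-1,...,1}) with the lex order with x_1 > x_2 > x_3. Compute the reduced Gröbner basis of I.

Buchberger's algorithm terminates because the ascending chain of leading-term ideals stabilizes.

f_1 = x_2, LT = x_2.
f_2 = x_2x_3 + x_3 + 1, LT = x_2x_3.

S(f_1,f_2): lcm = x_2x_3. S = x_3 + 1.
  reduce S modulo (f_1, f_2):
  remainder x_3 + 1 ≠ 0; add g_3 = x_3 + 1 to the basis.

The other S-polynomials (S(f_1,g_3), S(f_2,g_3)) all reduce to 0 modulo the current basis, so we have a Gröbner basis.
Inter-reduce: drop elements whose leading term is divisible by another's, tail-reduce, and make monic.

G = {x_2, x_3 + 1}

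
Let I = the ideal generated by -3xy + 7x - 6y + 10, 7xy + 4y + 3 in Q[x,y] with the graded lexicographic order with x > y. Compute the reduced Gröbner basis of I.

f_1 = -3xy + 7x - 6y + 10, LT = xy.
f_2 = 7xy + 4y + 3, LT = xy.

S(f_1,f_2): lcm = xy. S = -\tfrac{7}{3}x + \tfrac{10}{7}y - \tfrac{79}{21}.
  leading term x: no divisor's leading term divides it; move -\tfrac{7}{3}x to the remainder.
  leading term y: no divisor's leading term divides it; move \tfrac{10}{7}y to the remainder.
  leading term 1: no divisor's leading term divides it; move -\tfrac{79}{21} to the remainder.
  remainder -\tfrac{7}{3}x + \tfrac{10}{7}y - \tfrac{79}{21} ≠ 0; add g_3 = -\tfrac{7}{3}x + \tfrac{10}{7}y - \tfrac{79}{21} to the basis.

S(f_1,g_3): lcm = xy. S = \tfrac{30}{49}y^{2} - \tfrac{7}{3}x + \tfrac{19}{49}y - \tfrac{10}{3}.
  leading term y^{2}: no divisor's leading term divides it; move \tfrac{30}{49}y^{2} to the remainder.
  leading term x: subtract (1)·g_3 from -\tfrac{7}{3}x + \tfrac{19}{49}y - \tfrac{10}{3} → -\tfrac{51}{49}y + \tfrac{3}{7}
  leading term y: no divisor's leading term divides it; move -\tfrac{51}{49}y to the remainder.
  leading term 1: no divisor's leading term divides it; move \tfrac{3}{7} to the remainder.
  remainder \tfrac{30}{49}y^{2} - \tfrac{51}{49}y + \tfrac{3}{7} ≠ 0; add g_4 = \tfrac{30}{49}y^{2} - \tfrac{51}{49}y + \tfrac{3}{7} to the basis.

The other S-polynomials (S(f_2,g_3), S(f_1,g_4), S(f_2,g_4), S(g_3,g_4)) all reduce to 0 modulo the current basis, so we have a Gröbner basis.
Inter-reduce: drop elements whose leading term is divisible by another's, tail-reduce, and make monic.

G = {y^{2} - \tfrac{17}{10}y + \tfrac{7}{10}, x - \tfrac{30}{49}y + \tfrac{79}{49}}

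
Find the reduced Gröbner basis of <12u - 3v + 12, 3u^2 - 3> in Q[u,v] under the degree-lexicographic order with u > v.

Buchberger's algorithm terminates because the ascending chain of leading-term ideals stabilizes.

f_1 = 12u - 3v + 12, LT = u.
f_2 = 3u^2 - 3, LT = u^2.

S(f_1,f_2): lcm = u^2. S = -1/4uv + u + 1.
  reduce S modulo (f_1, f_2):
  remainder -1/16v^2 + 1/2v ≠ 0; add g_3 = -1/16v^2 + 1/2v to the basis.

The other S-polynomials (S(f_1,g_3), S(f_2,g_3)) all reduce to 0 modulo the current basis, so we have a Gröbner basis.
Inter-reduce: drop elements whose leading term is divisible by another's, tail-reduce, and make monic.

G = {v^2 - 8v, u - 1/4v + 1}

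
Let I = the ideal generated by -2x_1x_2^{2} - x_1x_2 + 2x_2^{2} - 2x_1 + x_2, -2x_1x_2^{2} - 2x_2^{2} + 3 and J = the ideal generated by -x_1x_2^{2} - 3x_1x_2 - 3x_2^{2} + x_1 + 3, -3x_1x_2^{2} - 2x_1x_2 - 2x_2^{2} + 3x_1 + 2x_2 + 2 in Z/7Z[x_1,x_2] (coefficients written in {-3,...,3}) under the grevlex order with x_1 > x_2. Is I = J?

Equality of ideals is decidable: compute both reduced Gröbner bases (unique for the ordering) and check whether they agree.
Buchberger on the first generating set:
f_1 = -2x_1x_2^{2} - x_1x_2 + 2x_2^{2} - 2x_1 + x_2, LT = x_1x_2^{2}.
f_2 = -2x_1x_2^{2} - 2x_2^{2} + 3, LT = x_1x_2^{2}.

S(f_1,f_2): lcm = x_1x_2^{2}. S = -3x_1x_2 - 2x_2^{2} + x_1 + 3x_2 - 2.
  reduce S modulo (f_1, f_2):
  remainder -3x_1x_2 - 2x_2^{2} + x_1 + 3x_2 - 2 ≠ 0; add g_3 = -3x_1x_2 - 2x_2^{2} + x_1 + 3x_2 - 2 to the basis.

S(f_1,g_3): lcm = x_1x_2^{2}. S = -3x_2^{3} + 2x_1x_2 + x_1.
  reduce S modulo (f_1, f_2, g_3):
  remainder -3x_2^{3} + x_2^{2} - 3x_1 + 2x_2 + 1 ≠ 0; add g_4 = -3x_2^{3} + x_2^{2} - 3x_1 + 2x_2 + 1 to the basis.

S(f_1,g_4): lcm = x_1x_2^{3}. S = 2x_1x_2^{2} - x_2^{3} - x_1^{2} - 3x_1x_2 + 3x_2^{2} - 2x_1.
  reduce S modulo (f_1, f_2, g_3, g_4):
  remainder -x_1^{2} - 2x_2^{2} - 2x_1 + x_2 ≠ 0; add g_5 = -x_1^{2} - 2x_2^{2} - 2x_1 + x_2 to the basis.

The other S-polynomials (S(f_2,g_3), S(f_2,g_4), S(g_3,g_4), S(f_1,g_5), S(f_2,g_5), S(g_3,g_5), S(g_4,g_5)) all reduce to 0 modulo the current basis, so we have a Gröbner basis.
Inter-reduce: drop elements whose leading term is divisible by another's, tail-reduce, and make monic.
Reduced Gröbner basis: {x_2^{3} + 2x_2^{2} + x_1 - 3x_2 + 2, x_1^{2} + 2x_2^{2} + 2x_1 - x_2, x_1x_2 + 3x_2^{2} + 2x_1 - x_2 + 3}.

Buchberger on the second generating set:
h_1 = -x_1x_2^{2} - 3x_1x_2 - 3x_2^{2} + x_1 + 3, LT = x_1x_2^{2}.
h_2 = -3x_1x_2^{2} - 2x_1x_2 - 2x_2^{2} + 3x_1 + 2x_2 + 2, LT = x_1x_2^{2}.

S(h_1,h_2): lcm = x_1x_2^{2}. S = 3x_2.
  reduce S modulo (h_1, h_2):
  remainder 3x_2 ≠ 0; add k_3 = 3x_2 to the basis.

S(h_1,k_3): lcm = x_1x_2^{2}. S = 3x_1x_2 + 3x_2^{2} - x_1 - 3.
  reduce S modulo (h_1, h_2, k_3):
  remainder -x_1 - 3 ≠ 0; add k_4 = -x_1 - 3 to the basis.

The other S-polynomials (S(h_2,k_3), S(h_1,k_4), S(h_2,k_4), S(k_3,k_4)) all reduce to 0 modulo the current basis, so we have a Gröbner basis.
Inter-reduce: drop elements whose leading term is divisible by another's, tail-reduce, and make monic.
Reduced Gröbner basis: {x_1 + 3, x_2}.

Since the reduced bases disagree, the two ideals are not the same.

No, the ideals differ.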